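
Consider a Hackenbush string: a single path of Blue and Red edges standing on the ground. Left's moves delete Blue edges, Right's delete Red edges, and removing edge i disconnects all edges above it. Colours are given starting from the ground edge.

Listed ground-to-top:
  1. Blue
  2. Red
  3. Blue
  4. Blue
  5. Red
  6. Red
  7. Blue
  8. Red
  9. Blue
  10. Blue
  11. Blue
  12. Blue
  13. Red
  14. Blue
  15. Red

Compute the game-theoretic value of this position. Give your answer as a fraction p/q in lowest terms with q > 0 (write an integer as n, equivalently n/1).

13045/16384

Prefix values for Blue Red Blue Blue Red Red Blue Red Blue Blue Blue Blue Red Blue Red via {L|R} + simplicity:
value(B) = { 0 | none } so 1
value(BR) = { 0 | 1 } so 1/2
value(BRB) = { 0,1/2 | 1 } so 3/4
value(BRBB) = { 0,1/2,3/4 | 1 } so 7/8
value(BRBBR) = { 0,1/2,3/4 | 7/8,1 } so 13/16
value(BRBBRR) = { 0,1/2,3/4 | 13/16,7/8,1 } so 25/32
value(BRBBRRB) = { 0,1/2,3/4,25/32 | 13/16,7/8,1 } so 51/64
value(BRBBRRBR) = { 0,1/2,3/4,25/32 | 51/64,13/16,7/8,1 } so 101/128
value(BRBBRRBRB) = { 0,1/2,3/4,25/32,101/128 | 51/64,13/16,7/8,1 } so 203/256
value(BRBBRRBRBB) = { 0,1/2,3/4,25/32,101/128,203/256 | 51/64,13/16,7/8,1 } so 407/512
value(BRBBRRBRBBB) = { 0,1/2,3/4,25/32,101/128,203/256,407/512 | 51/64,13/16,7/8,1 } so 815/1024
value(BRBBRRBRBBBB) = { 0,1/2,3/4,25/32,101/128,203/256,407/512,815/1024 | 51/64,13/16,7/8,1 } so 1631/2048
value(BRBBRRBRBBBBR) = { 0,1/2,3/4,25/32,101/128,203/256,407/512,815/1024 | 1631/2048,51/64,13/16,7/8,1 } so 3261/4096
value(BRBBRRBRBBBBRB) = { 0,1/2,3/4,25/32,101/128,203/256,407/512,815/1024,3261/4096 | 1631/2048,51/64,13/16,7/8,1 } so 6523/8192
value(BRBBRRBRBBBBRBR) = { 0,1/2,3/4,25/32,101/128,203/256,407/512,815/1024,3261/4096 | 6523/8192,1631/2048,51/64,13/16,7/8,1 } so 13045/16384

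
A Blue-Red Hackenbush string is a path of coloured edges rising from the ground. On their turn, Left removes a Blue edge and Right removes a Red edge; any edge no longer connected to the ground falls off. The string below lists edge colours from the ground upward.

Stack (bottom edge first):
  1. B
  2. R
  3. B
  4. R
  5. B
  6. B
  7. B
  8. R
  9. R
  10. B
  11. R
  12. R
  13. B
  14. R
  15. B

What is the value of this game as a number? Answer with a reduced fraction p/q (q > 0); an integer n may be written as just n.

11851/16384

Recurse on prefixes of the 15-edge string B R B R B B B R R B R R B R B:
step 1: add B to get B; options L={ 0 } R={ · } = 1
step 2: add R to get BR; options L={ 0 } R={ 1 } = 1/2
step 3: add B to get BRB; options L={ 0,1/2 } R={ 1 } = 3/4
step 4: add R to get BRBR; options L={ 0,1/2 } R={ 3/4,1 } = 5/8
step 5: add B to get BRBRB; options L={ 0,1/2,5/8 } R={ 3/4,1 } = 11/16
step 6: add B to get BRBRBB; options L={ 0,1/2,5/8,11/16 } R={ 3/4,1 } = 23/32
step 7: add B to get BRBRBBB; options L={ 0,1/2,5/8,11/16,23/32 } R={ 3/4,1 } = 47/64
step 8: add R to get BRBRBBBR; options L={ 0,1/2,5/8,11/16,23/32 } R={ 47/64,3/4,1 } = 93/128
step 9: add R to get BRBRBBBRR; options L={ 0,1/2,5/8,11/16,23/32 } R={ 93/128,47/64,3/4,1 } = 185/256
step 10: add B to get BRBRBBBRRB; options L={ 0,1/2,5/8,11/16,23/32,185/256 } R={ 93/128,47/64,3/4,1 } = 371/512
step 11: add R to get BRBRBBBRRBR; options L={ 0,1/2,5/8,11/16,23/32,185/256 } R={ 371/512,93/128,47/64,3/4,1 } = 741/1024
step 12: add R to get BRBRBBBRRBRR; options L={ 0,1/2,5/8,11/16,23/32,185/256 } R={ 741/1024,371/512,93/128,47/64,3/4,1 } = 1481/2048
step 13: add B to get BRBRBBBRRBRRB; options L={ 0,1/2,5/8,11/16,23/32,185/256,1481/2048 } R={ 741/1024,371/512,93/128,47/64,3/4,1 } = 2963/4096
step 14: add R to get BRBRBBBRRBRRBR; options L={ 0,1/2,5/8,11/16,23/32,185/256,1481/2048 } R={ 2963/4096,741/1024,371/512,93/128,47/64,3/4,1 } = 5925/8192
step 15: add B to get BRBRBBBRRBRRBRB; options L={ 0,1/2,5/8,11/16,23/32,185/256,1481/2048,5925/8192 } R={ 2963/4096,741/1024,371/512,93/128,47/64,3/4,1 } = 11851/16384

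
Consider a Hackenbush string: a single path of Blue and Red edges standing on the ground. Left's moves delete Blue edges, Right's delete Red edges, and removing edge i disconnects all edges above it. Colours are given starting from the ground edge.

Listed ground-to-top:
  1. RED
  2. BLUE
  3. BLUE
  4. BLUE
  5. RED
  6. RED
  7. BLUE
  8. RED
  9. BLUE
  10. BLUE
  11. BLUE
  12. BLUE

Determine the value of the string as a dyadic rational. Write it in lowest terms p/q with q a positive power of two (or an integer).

-417/2048

G(R) = { (no moves) | 0 } → -1
G(RB) = { -1 | 0 } → -1/2
G(RBB) = { -1,-1/2 | 0 } → -1/4
G(RBBB) = { -1,-1/2,-1/4 | 0 } → -1/8
G(RBBBR) = { -1,-1/2,-1/4 | -1/8,0 } → -3/16
G(RBBBRR) = { -1,-1/2,-1/4 | -3/16,-1/8,0 } → -7/32
G(RBBBRRB) = { -1,-1/2,-1/4,-7/32 | -3/16,-1/8,0 } → -13/64
G(RBBBRRBR) = { -1,-1/2,-1/4,-7/32 | -13/64,-3/16,-1/8,0 } → -27/128
G(RBBBRRBRB) = { -1,-1/2,-1/4,-7/32,-27/128 | -13/64,-3/16,-1/8,0 } → -53/256
G(RBBBRRBRBB) = { -1,-1/2,-1/4,-7/32,-27/128,-53/256 | -13/64,-3/16,-1/8,0 } → -105/512
G(RBBBRRBRBBB) = { -1,-1/2,-1/4,-7/32,-27/128,-53/256,-105/512 | -13/64,-3/16,-1/8,0 } → -209/1024
G(RBBBRRBRBBBB) = { -1,-1/2,-1/4,-7/32,-27/128,-53/256,-105/512,-209/1024 | -13/64,-3/16,-1/8,0 } → -417/2048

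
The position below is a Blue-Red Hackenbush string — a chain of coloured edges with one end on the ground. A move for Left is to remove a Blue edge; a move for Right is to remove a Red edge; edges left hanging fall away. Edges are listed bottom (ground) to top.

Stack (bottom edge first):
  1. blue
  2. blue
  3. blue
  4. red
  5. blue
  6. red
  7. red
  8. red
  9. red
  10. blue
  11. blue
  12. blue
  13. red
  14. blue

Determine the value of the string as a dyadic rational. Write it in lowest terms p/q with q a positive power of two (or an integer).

5179/2048

Prefix values for blue blue blue red blue red red red red blue blue blue red blue via {L|R} + simplicity:
val_1 [b]  L=[0]  R=[—]  -> 1
val_2 [bb]  L=[0, 1]  R=[—]  -> 2
val_3 [bbb]  L=[0, 1, 2]  R=[—]  -> 3
val_4 [bbbr]  L=[0, 1, 2]  R=[3]  -> 5/2
val_5 [bbbrb]  L=[0, 1, 2, 5/2]  R=[3]  -> 11/4
val_6 [bbbrbr]  L=[0, 1, 2, 5/2]  R=[11/4, 3]  -> 21/8
val_7 [bbbrbrr]  L=[0, 1, 2, 5/2]  R=[21/8, 11/4, 3]  -> 41/16
val_8 [bbbrbrrr]  L=[0, 1, 2, 5/2]  R=[41/16, 21/8, 11/4, 3]  -> 81/32
val_9 [bbbrbrrrr]  L=[0, 1, 2, 5/2]  R=[81/32, 41/16, 21/8, 11/4, 3]  -> 161/64
val_10 [bbbrbrrrrb]  L=[0, 1, 2, 5/2, 161/64]  R=[81/32, 41/16, 21/8, 11/4, 3]  -> 323/128
val_11 [bbbrbrrrrbb]  L=[0, 1, 2, 5/2, 161/64, 323/128]  R=[81/32, 41/16, 21/8, 11/4, 3]  -> 647/256
val_12 [bbbrbrrrrbbb]  L=[0, 1, 2, 5/2, 161/64, 323/128, 647/256]  R=[81/32, 41/16, 21/8, 11/4, 3]  -> 1295/512
val_13 [bbbrbrrrrbbbr]  L=[0, 1, 2, 5/2, 161/64, 323/128, 647/256]  R=[1295/512, 81/32, 41/16, 21/8, 11/4, 3]  -> 2589/1024
val_14 [bbbrbrrrrbbbrb]  L=[0, 1, 2, 5/2, 161/64, 323/128, 647/256, 2589/1024]  R=[1295/512, 81/32, 41/16, 21/8, 11/4, 3]  -> 5179/2048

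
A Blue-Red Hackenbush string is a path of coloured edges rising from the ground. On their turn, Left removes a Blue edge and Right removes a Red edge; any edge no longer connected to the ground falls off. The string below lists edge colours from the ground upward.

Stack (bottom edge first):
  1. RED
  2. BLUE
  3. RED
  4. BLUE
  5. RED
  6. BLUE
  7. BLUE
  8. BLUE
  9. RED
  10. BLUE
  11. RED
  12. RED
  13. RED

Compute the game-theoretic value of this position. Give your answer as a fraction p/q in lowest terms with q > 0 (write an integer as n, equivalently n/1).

-2607/4096

Build val(s[:k]) for k = 1..13, string s = RED BLUE RED BLUE RED BLUE BLUE BLUE RED BLUE RED RED RED.
edge 1 of 13 (RED): { — | 0 } gives -1
edge 2 of 13 (BLUE): { -1 | 0 } gives -1/2
edge 3 of 13 (RED): { -1 | -1/2 0 } gives -3/4
edge 4 of 13 (BLUE): { -1 -3/4 | -1/2 0 } gives -5/8
edge 5 of 13 (RED): { -1 -3/4 | -5/8 -1/2 0 } gives -11/16
edge 6 of 13 (BLUE): { -1 -3/4 -11/16 | -5/8 -1/2 0 } gives -21/32
edge 7 of 13 (BLUE): { -1 -3/4 -11/16 -21/32 | -5/8 -1/2 0 } gives -41/64
edge 8 of 13 (BLUE): { -1 -3/4 -11/16 -21/32 -41/64 | -5/8 -1/2 0 } gives -81/128
edge 9 of 13 (RED): { -1 -3/4 -11/16 -21/32 -41/64 | -81/128 -5/8 -1/2 0 } gives -163/256
edge 10 of 13 (BLUE): { -1 -3/4 -11/16 -21/32 -41/64 -163/256 | -81/128 -5/8 -1/2 0 } gives -325/512
edge 11 of 13 (RED): { -1 -3/4 -11/16 -21/32 -41/64 -163/256 | -325/512 -81/128 -5/8 -1/2 0 } gives -651/1024
edge 12 of 13 (RED): { -1 -3/4 -11/16 -21/32 -41/64 -163/256 | -651/1024 -325/512 -81/128 -5/8 -1/2 0 } gives -1303/2048
edge 13 of 13 (RED): { -1 -3/4 -11/16 -21/32 -41/64 -163/256 | -1303/2048 -651/1024 -325/512 -81/128 -5/8 -1/2 0 } gives -2607/4096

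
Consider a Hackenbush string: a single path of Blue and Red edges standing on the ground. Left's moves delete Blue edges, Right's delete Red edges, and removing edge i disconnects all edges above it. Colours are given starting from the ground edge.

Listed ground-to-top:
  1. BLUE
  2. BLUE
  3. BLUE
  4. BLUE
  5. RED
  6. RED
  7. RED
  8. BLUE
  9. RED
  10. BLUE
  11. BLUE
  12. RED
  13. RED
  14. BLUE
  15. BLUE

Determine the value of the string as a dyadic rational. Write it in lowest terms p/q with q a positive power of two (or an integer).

6503/2048

Prefix values for BLUE BLUE BLUE BLUE RED RED RED BLUE RED BLUE BLUE RED RED BLUE BLUE via {L|R} + simplicity:
G(B) = { 0 |  } gives 1
G(BB) = { 0,1 |  } gives 2
G(BBB) = { 0,1,2 |  } gives 3
G(BBBB) = { 0,1,2,3 |  } gives 4
G(BBBBR) = { 0,1,2,3 | 4 } gives 7/2
G(BBBBRR) = { 0,1,2,3 | 7/2,4 } gives 13/4
G(BBBBRRR) = { 0,1,2,3 | 13/4,7/2,4 } gives 25/8
G(BBBBRRRB) = { 0,1,2,3,25/8 | 13/4,7/2,4 } gives 51/16
G(BBBBRRRBR) = { 0,1,2,3,25/8 | 51/16,13/4,7/2,4 } gives 101/32
G(BBBBRRRBRB) = { 0,1,2,3,25/8,101/32 | 51/16,13/4,7/2,4 } gives 203/64
G(BBBBRRRBRBB) = { 0,1,2,3,25/8,101/32,203/64 | 51/16,13/4,7/2,4 } gives 407/128
G(BBBBRRRBRBBR) = { 0,1,2,3,25/8,101/32,203/64 | 407/128,51/16,13/4,7/2,4 } gives 813/256
G(BBBBRRRBRBBRR) = { 0,1,2,3,25/8,101/32,203/64 | 813/256,407/128,51/16,13/4,7/2,4 } gives 1625/512
G(BBBBRRRBRBBRRB) = { 0,1,2,3,25/8,101/32,203/64,1625/512 | 813/256,407/128,51/16,13/4,7/2,4 } gives 3251/1024
G(BBBBRRRBRBBRRBB) = { 0,1,2,3,25/8,101/32,203/64,1625/512,3251/1024 | 813/256,407/128,51/16,13/4,7/2,4 } gives 6503/2048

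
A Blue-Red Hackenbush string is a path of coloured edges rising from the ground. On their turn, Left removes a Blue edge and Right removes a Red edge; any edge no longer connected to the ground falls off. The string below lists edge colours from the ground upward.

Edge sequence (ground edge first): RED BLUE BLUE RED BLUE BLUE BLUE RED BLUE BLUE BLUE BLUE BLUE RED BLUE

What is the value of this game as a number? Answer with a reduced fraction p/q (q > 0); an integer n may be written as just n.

-4357/16384

1 of 15 · R · max L −∞ · min R 0 so -1
2 of 15 · RB · max L -1 · min R 0 so -1/2
3 of 15 · RBB · max L -1/2 · min R 0 so -1/4
4 of 15 · RBBR · max L -1/2 · min R -1/4 so -3/8
5 of 15 · RBBRB · max L -3/8 · min R -1/4 so -5/16
6 of 15 · RBBRBB · max L -5/16 · min R -1/4 so -9/32
7 of 15 · RBBRBBB · max L -9/32 · min R -1/4 so -17/64
8 of 15 · RBBRBBBR · max L -9/32 · min R -17/64 so -35/128
9 of 15 · RBBRBBBRB · max L -35/128 · min R -17/64 so -69/256
10 of 15 · RBBRBBBRBB · max L -69/256 · min R -17/64 so -137/512
11 of 15 · RBBRBBBRBBB · max L -137/512 · min R -17/64 so -273/1024
12 of 15 · RBBRBBBRBBBB · max L -273/1024 · min R -17/64 so -545/2048
13 of 15 · RBBRBBBRBBBBB · max L -545/2048 · min R -17/64 so -1089/4096
14 of 15 · RBBRBBBRBBBBBR · max L -545/2048 · min R -1089/4096 so -2179/8192
15 of 15 · RBBRBBBRBBBBBRB · max L -2179/8192 · min R -1089/4096 so -4357/16384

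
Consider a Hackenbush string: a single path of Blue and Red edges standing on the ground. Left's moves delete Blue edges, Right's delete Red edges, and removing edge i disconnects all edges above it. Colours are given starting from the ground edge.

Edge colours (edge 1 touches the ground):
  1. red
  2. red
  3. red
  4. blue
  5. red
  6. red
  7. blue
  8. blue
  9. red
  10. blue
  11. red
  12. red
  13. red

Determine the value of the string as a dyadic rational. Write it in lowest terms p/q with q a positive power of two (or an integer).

-2863/1024

value(r) = { · | 0 } -> -1
value(rr) = { · | -1,0 } -> -2
value(rrr) = { · | -2,-1,0 } -> -3
value(rrrb) = { -3 | -2,-1,0 } -> -5/2
value(rrrbr) = { -3 | -5/2,-2,-1,0 } -> -11/4
value(rrrbrr) = { -3 | -11/4,-5/2,-2,-1,0 } -> -23/8
value(rrrbrrb) = { -3,-23/8 | -11/4,-5/2,-2,-1,0 } -> -45/16
value(rrrbrrbb) = { -3,-23/8,-45/16 | -11/4,-5/2,-2,-1,0 } -> -89/32
value(rrrbrrbbr) = { -3,-23/8,-45/16 | -89/32,-11/4,-5/2,-2,-1,0 } -> -179/64
value(rrrbrrbbrb) = { -3,-23/8,-45/16,-179/64 | -89/32,-11/4,-5/2,-2,-1,0 } -> -357/128
value(rrrbrrbbrbr) = { -3,-23/8,-45/16,-179/64 | -357/128,-89/32,-11/4,-5/2,-2,-1,0 } -> -715/256
value(rrrbrrbbrbrr) = { -3,-23/8,-45/16,-179/64 | -715/256,-357/128,-89/32,-11/4,-5/2,-2,-1,0 } -> -1431/512
value(rrrbrrbbrbrrr) = { -3,-23/8,-45/16,-179/64 | -1431/512,-715/256,-357/128,-89/32,-11/4,-5/2,-2,-1,0 } -> -2863/1024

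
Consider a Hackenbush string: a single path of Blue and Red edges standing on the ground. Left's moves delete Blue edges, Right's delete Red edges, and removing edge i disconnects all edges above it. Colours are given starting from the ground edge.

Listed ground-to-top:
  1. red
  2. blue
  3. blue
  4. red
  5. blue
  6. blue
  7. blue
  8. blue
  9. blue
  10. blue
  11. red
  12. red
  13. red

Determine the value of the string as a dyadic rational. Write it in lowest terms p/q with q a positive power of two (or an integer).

Build value(s[:k]) for k = 1..13, string s = red blue blue red blue blue blue blue blue blue red red red.
value(r) = { (no moves) | 0 } so -1
value(rb) = { -1 | 0 } so -1/2
value(rbb) = { -1; -1/2 | 0 } so -1/4
value(rbbr) = { -1; -1/2 | -1/4; 0 } so -3/8
value(rbbrb) = { -1; -1/2; -3/8 | -1/4; 0 } so -5/16
value(rbbrbb) = { -1; -1/2; -3/8; -5/16 | -1/4; 0 } so -9/32
value(rbbrbbb) = { -1; -1/2; -3/8; -5/16; -9/32 | -1/4; 0 } so -17/64
value(rbbrbbbb) = { -1; -1/2; -3/8; -5/16; -9/32; -17/64 | -1/4; 0 } so -33/128
value(rbbrbbbbb) = { -1; -1/2; -3/8; -5/16; -9/32; -17/64; -33/128 | -1/4; 0 } so -65/256
value(rbbrbbbbbb) = { -1; -1/2; -3/8; -5/16; -9/32; -17/64; -33/128; -65/256 | -1/4; 0 } so -129/512
value(rbbrbbbbbbr) = { -1; -1/2; -3/8; -5/16; -9/32; -17/64; -33/128; -65/256 | -129/512; -1/4; 0 } so -259/1024
value(rbbrbbbbbbrr) = { -1; -1/2; -3/8; -5/16; -9/32; -17/64; -33/128; -65/256 | -259/1024; -129/512; -1/4; 0 } so -519/2048
value(rbbrbbbbbbrrr) = { -1; -1/2; -3/8; -5/16; -9/32; -17/64; -33/128; -65/256 | -519/2048; -259/1024; -129/512; -1/4; 0 } so -1039/4096

-1039/4096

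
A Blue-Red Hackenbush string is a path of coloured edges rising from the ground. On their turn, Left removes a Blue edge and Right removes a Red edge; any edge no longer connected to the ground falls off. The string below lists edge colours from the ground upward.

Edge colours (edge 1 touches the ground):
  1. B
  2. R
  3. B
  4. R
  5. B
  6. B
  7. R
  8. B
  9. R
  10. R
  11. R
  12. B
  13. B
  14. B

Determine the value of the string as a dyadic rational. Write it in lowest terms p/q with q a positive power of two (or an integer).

5775/8192

edge 1 of 14 (B): { 0 | ∅ } -> 1
edge 2 of 14 (R): { 0 | 1 } -> 1/2
edge 3 of 14 (B): { 0,1/2 | 1 } -> 3/4
edge 4 of 14 (R): { 0,1/2 | 3/4,1 } -> 5/8
edge 5 of 14 (B): { 0,1/2,5/8 | 3/4,1 } -> 11/16
edge 6 of 14 (B): { 0,1/2,5/8,11/16 | 3/4,1 } -> 23/32
edge 7 of 14 (R): { 0,1/2,5/8,11/16 | 23/32,3/4,1 } -> 45/64
edge 8 of 14 (B): { 0,1/2,5/8,11/16,45/64 | 23/32,3/4,1 } -> 91/128
edge 9 of 14 (R): { 0,1/2,5/8,11/16,45/64 | 91/128,23/32,3/4,1 } -> 181/256
edge 10 of 14 (R): { 0,1/2,5/8,11/16,45/64 | 181/256,91/128,23/32,3/4,1 } -> 361/512
edge 11 of 14 (R): { 0,1/2,5/8,11/16,45/64 | 361/512,181/256,91/128,23/32,3/4,1 } -> 721/1024
edge 12 of 14 (B): { 0,1/2,5/8,11/16,45/64,721/1024 | 361/512,181/256,91/128,23/32,3/4,1 } -> 1443/2048
edge 13 of 14 (B): { 0,1/2,5/8,11/16,45/64,721/1024,1443/2048 | 361/512,181/256,91/128,23/32,3/4,1 } -> 2887/4096
edge 14 of 14 (B): { 0,1/2,5/8,11/16,45/64,721/1024,1443/2048,2887/4096 | 361/512,181/256,91/128,23/32,3/4,1 } -> 5775/8192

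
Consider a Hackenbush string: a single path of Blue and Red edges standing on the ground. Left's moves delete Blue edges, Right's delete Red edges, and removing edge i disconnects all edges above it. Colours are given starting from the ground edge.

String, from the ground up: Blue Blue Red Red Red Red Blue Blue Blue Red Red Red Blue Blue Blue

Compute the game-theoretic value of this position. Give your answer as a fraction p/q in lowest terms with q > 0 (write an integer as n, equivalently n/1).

Build v(s[:k]) for k = 1..15, string s = Blue Blue Red Red Red Red Blue Blue Blue Red Red Red Blue Blue Blue.
v(B) = { 0 |  } -> 1
v(BB) = { 0; 1 |  } -> 2
v(BBR) = { 0; 1 | 2 } -> 3/2
v(BBRR) = { 0; 1 | 3/2; 2 } -> 5/4
v(BBRRR) = { 0; 1 | 5/4; 3/2; 2 } -> 9/8
v(BBRRRR) = { 0; 1 | 9/8; 5/4; 3/2; 2 } -> 17/16
v(BBRRRRB) = { 0; 1; 17/16 | 9/8; 5/4; 3/2; 2 } -> 35/32
v(BBRRRRBB) = { 0; 1; 17/16; 35/32 | 9/8; 5/4; 3/2; 2 } -> 71/64
v(BBRRRRBBB) = { 0; 1; 17/16; 35/32; 71/64 | 9/8; 5/4; 3/2; 2 } -> 143/128
v(BBRRRRBBBR) = { 0; 1; 17/16; 35/32; 71/64 | 143/128; 9/8; 5/4; 3/2; 2 } -> 285/256
v(BBRRRRBBBRR) = { 0; 1; 17/16; 35/32; 71/64 | 285/256; 143/128; 9/8; 5/4; 3/2; 2 } -> 569/512
v(BBRRRRBBBRRR) = { 0; 1; 17/16; 35/32; 71/64 | 569/512; 285/256; 143/128; 9/8; 5/4; 3/2; 2 } -> 1137/1024
v(BBRRRRBBBRRRB) = { 0; 1; 17/16; 35/32; 71/64; 1137/1024 | 569/512; 285/256; 143/128; 9/8; 5/4; 3/2; 2 } -> 2275/2048
v(BBRRRRBBBRRRBB) = { 0; 1; 17/16; 35/32; 71/64; 1137/1024; 2275/2048 | 569/512; 285/256; 143/128; 9/8; 5/4; 3/2; 2 } -> 4551/4096
v(BBRRRRBBBRRRBBB) = { 0; 1; 17/16; 35/32; 71/64; 1137/1024; 2275/2048; 4551/4096 | 569/512; 285/256; 143/128; 9/8; 5/4; 3/2; 2 } -> 9103/8192

9103/8192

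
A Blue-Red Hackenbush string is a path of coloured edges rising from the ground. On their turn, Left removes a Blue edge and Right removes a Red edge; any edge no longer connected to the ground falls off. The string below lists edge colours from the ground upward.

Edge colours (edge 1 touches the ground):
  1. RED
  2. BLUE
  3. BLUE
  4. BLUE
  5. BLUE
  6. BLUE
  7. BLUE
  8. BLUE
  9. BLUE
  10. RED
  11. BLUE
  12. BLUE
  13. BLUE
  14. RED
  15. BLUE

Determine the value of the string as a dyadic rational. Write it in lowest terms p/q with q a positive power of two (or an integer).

-69/16384

Prefix values for RED BLUE BLUE BLUE BLUE BLUE BLUE BLUE BLUE RED BLUE BLUE BLUE RED BLUE via {L|R} + simplicity:
value(R) = { ∅ | 0 } → -1
value(RB) = { -1 | 0 } → -1/2
value(RBB) = { -1, -1/2 | 0 } → -1/4
value(RBBB) = { -1, -1/2, -1/4 | 0 } → -1/8
value(RBBBB) = { -1, -1/2, -1/4, -1/8 | 0 } → -1/16
value(RBBBBB) = { -1, -1/2, -1/4, -1/8, -1/16 | 0 } → -1/32
value(RBBBBBB) = { -1, -1/2, -1/4, -1/8, -1/16, -1/32 | 0 } → -1/64
value(RBBBBBBB) = { -1, -1/2, -1/4, -1/8, -1/16, -1/32, -1/64 | 0 } → -1/128
value(RBBBBBBBB) = { -1, -1/2, -1/4, -1/8, -1/16, -1/32, -1/64, -1/128 | 0 } → -1/256
value(RBBBBBBBBR) = { -1, -1/2, -1/4, -1/8, -1/16, -1/32, -1/64, -1/128 | -1/256, 0 } → -3/512
value(RBBBBBBBBRB) = { -1, -1/2, -1/4, -1/8, -1/16, -1/32, -1/64, -1/128, -3/512 | -1/256, 0 } → -5/1024
value(RBBBBBBBBRBB) = { -1, -1/2, -1/4, -1/8, -1/16, -1/32, -1/64, -1/128, -3/512, -5/1024 | -1/256, 0 } → -9/2048
value(RBBBBBBBBRBBB) = { -1, -1/2, -1/4, -1/8, -1/16, -1/32, -1/64, -1/128, -3/512, -5/1024, -9/2048 | -1/256, 0 } → -17/4096
value(RBBBBBBBBRBBBR) = { -1, -1/2, -1/4, -1/8, -1/16, -1/32, -1/64, -1/128, -3/512, -5/1024, -9/2048 | -17/4096, -1/256, 0 } → -35/8192
value(RBBBBBBBBRBBBRB) = { -1, -1/2, -1/4, -1/8, -1/16, -1/32, -1/64, -1/128, -3/512, -5/1024, -9/2048, -35/8192 | -17/4096, -1/256, 0 } → -69/16384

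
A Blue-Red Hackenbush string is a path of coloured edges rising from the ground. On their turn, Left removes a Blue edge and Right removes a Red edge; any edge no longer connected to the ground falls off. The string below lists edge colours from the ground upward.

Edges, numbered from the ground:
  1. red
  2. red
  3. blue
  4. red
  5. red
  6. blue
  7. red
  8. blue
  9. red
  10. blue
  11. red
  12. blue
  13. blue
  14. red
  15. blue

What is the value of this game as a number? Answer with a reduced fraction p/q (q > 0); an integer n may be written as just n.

-15013/8192

Build v(s[:k]) for k = 1..15, string s = red red blue red red blue red blue red blue red blue blue red blue.
edge 1 of 15 (red): { ∅ | 0 } ⇒ -1
edge 2 of 15 (red): { ∅ | -1, 0 } ⇒ -2
edge 3 of 15 (blue): { -2 | -1, 0 } ⇒ -3/2
edge 4 of 15 (red): { -2 | -3/2, -1, 0 } ⇒ -7/4
edge 5 of 15 (red): { -2 | -7/4, -3/2, -1, 0 } ⇒ -15/8
edge 6 of 15 (blue): { -2, -15/8 | -7/4, -3/2, -1, 0 } ⇒ -29/16
edge 7 of 15 (red): { -2, -15/8 | -29/16, -7/4, -3/2, -1, 0 } ⇒ -59/32
edge 8 of 15 (blue): { -2, -15/8, -59/32 | -29/16, -7/4, -3/2, -1, 0 } ⇒ -117/64
edge 9 of 15 (red): { -2, -15/8, -59/32 | -117/64, -29/16, -7/4, -3/2, -1, 0 } ⇒ -235/128
edge 10 of 15 (blue): { -2, -15/8, -59/32, -235/128 | -117/64, -29/16, -7/4, -3/2, -1, 0 } ⇒ -469/256
edge 11 of 15 (red): { -2, -15/8, -59/32, -235/128 | -469/256, -117/64, -29/16, -7/4, -3/2, -1, 0 } ⇒ -939/512
edge 12 of 15 (blue): { -2, -15/8, -59/32, -235/128, -939/512 | -469/256, -117/64, -29/16, -7/4, -3/2, -1, 0 } ⇒ -1877/1024
edge 13 of 15 (blue): { -2, -15/8, -59/32, -235/128, -939/512, -1877/1024 | -469/256, -117/64, -29/16, -7/4, -3/2, -1, 0 } ⇒ -3753/2048
edge 14 of 15 (red): { -2, -15/8, -59/32, -235/128, -939/512, -1877/1024 | -3753/2048, -469/256, -117/64, -29/16, -7/4, -3/2, -1, 0 } ⇒ -7507/4096
edge 15 of 15 (blue): { -2, -15/8, -59/32, -235/128, -939/512, -1877/1024, -7507/4096 | -3753/2048, -469/256, -117/64, -29/16, -7/4, -3/2, -1, 0 } ⇒ -15013/8192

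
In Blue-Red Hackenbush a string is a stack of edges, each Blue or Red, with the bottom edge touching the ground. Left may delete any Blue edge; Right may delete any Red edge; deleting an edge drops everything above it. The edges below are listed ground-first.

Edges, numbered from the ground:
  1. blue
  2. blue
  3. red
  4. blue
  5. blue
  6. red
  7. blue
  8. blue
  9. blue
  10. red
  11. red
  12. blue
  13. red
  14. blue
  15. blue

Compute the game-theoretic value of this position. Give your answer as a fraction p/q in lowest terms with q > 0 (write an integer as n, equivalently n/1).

Prefix values for blue blue red blue blue red blue blue blue red red blue red blue blue via {L|R} + simplicity:
step 1: add blue to get b; options L={ 0 } R={ none } → 1
step 2: add blue to get bb; options L={ 0 1 } R={ none } → 2
step 3: add red to get bbr; options L={ 0 1 } R={ 2 } → 3/2
step 4: add blue to get bbrb; options L={ 0 1 3/2 } R={ 2 } → 7/4
step 5: add blue to get bbrbb; options L={ 0 1 3/2 7/4 } R={ 2 } → 15/8
step 6: add red to get bbrbbr; options L={ 0 1 3/2 7/4 } R={ 15/8 2 } → 29/16
step 7: add blue to get bbrbbrb; options L={ 0 1 3/2 7/4 29/16 } R={ 15/8 2 } → 59/32
step 8: add blue to get bbrbbrbb; options L={ 0 1 3/2 7/4 29/16 59/32 } R={ 15/8 2 } → 119/64
step 9: add blue to get bbrbbrbbb; options L={ 0 1 3/2 7/4 29/16 59/32 119/64 } R={ 15/8 2 } → 239/128
step 10: add red to get bbrbbrbbbr; options L={ 0 1 3/2 7/4 29/16 59/32 119/64 } R={ 239/128 15/8 2 } → 477/256
step 11: add red to get bbrbbrbbbrr; options L={ 0 1 3/2 7/4 29/16 59/32 119/64 } R={ 477/256 239/128 15/8 2 } → 953/512
step 12: add blue to get bbrbbrbbbrrb; options L={ 0 1 3/2 7/4 29/16 59/32 119/64 953/512 } R={ 477/256 239/128 15/8 2 } → 1907/1024
step 13: add red to get bbrbbrbbbrrbr; options L={ 0 1 3/2 7/4 29/16 59/32 119/64 953/512 } R={ 1907/1024 477/256 239/128 15/8 2 } → 3813/2048
step 14: add blue to get bbrbbrbbbrrbrb; options L={ 0 1 3/2 7/4 29/16 59/32 119/64 953/512 3813/2048 } R={ 1907/1024 477/256 239/128 15/8 2 } → 7627/4096
step 15: add blue to get bbrbbrbbbrrbrbb; options L={ 0 1 3/2 7/4 29/16 59/32 119/64 953/512 3813/2048 7627/4096 } R={ 1907/1024 477/256 239/128 15/8 2 } → 15255/8192

15255/8192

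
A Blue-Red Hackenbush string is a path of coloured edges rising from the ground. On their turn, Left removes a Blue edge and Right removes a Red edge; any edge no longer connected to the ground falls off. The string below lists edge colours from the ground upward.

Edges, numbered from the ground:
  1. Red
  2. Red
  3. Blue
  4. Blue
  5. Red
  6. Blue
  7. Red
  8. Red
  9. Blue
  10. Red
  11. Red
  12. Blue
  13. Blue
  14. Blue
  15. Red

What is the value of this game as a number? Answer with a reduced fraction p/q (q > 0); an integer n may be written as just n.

-11107/8192

step 1: add Red to get R; options L={ none } R={ 0 } → -1
step 2: add Red to get RR; options L={ none } R={ -1; 0 } → -2
step 3: add Blue to get RRB; options L={ -2 } R={ -1; 0 } → -3/2
step 4: add Blue to get RRBB; options L={ -2; -3/2 } R={ -1; 0 } → -5/4
step 5: add Red to get RRBBR; options L={ -2; -3/2 } R={ -5/4; -1; 0 } → -11/8
step 6: add Blue to get RRBBRB; options L={ -2; -3/2; -11/8 } R={ -5/4; -1; 0 } → -21/16
step 7: add Red to get RRBBRBR; options L={ -2; -3/2; -11/8 } R={ -21/16; -5/4; -1; 0 } → -43/32
step 8: add Red to get RRBBRBRR; options L={ -2; -3/2; -11/8 } R={ -43/32; -21/16; -5/4; -1; 0 } → -87/64
step 9: add Blue to get RRBBRBRRB; options L={ -2; -3/2; -11/8; -87/64 } R={ -43/32; -21/16; -5/4; -1; 0 } → -173/128
step 10: add Red to get RRBBRBRRBR; options L={ -2; -3/2; -11/8; -87/64 } R={ -173/128; -43/32; -21/16; -5/4; -1; 0 } → -347/256
step 11: add Red to get RRBBRBRRBRR; options L={ -2; -3/2; -11/8; -87/64 } R={ -347/256; -173/128; -43/32; -21/16; -5/4; -1; 0 } → -695/512
step 12: add Blue to get RRBBRBRRBRRB; options L={ -2; -3/2; -11/8; -87/64; -695/512 } R={ -347/256; -173/128; -43/32; -21/16; -5/4; -1; 0 } → -1389/1024
step 13: add Blue to get RRBBRBRRBRRBB; options L={ -2; -3/2; -11/8; -87/64; -695/512; -1389/1024 } R={ -347/256; -173/128; -43/32; -21/16; -5/4; -1; 0 } → -2777/2048
step 14: add Blue to get RRBBRBRRBRRBBB; options L={ -2; -3/2; -11/8; -87/64; -695/512; -1389/1024; -2777/2048 } R={ -347/256; -173/128; -43/32; -21/16; -5/4; -1; 0 } → -5553/4096
step 15: add Red to get RRBBRBRRBRRBBBR; options L={ -2; -3/2; -11/8; -87/64; -695/512; -1389/1024; -2777/2048 } R={ -5553/4096; -347/256; -173/128; -43/32; -21/16; -5/4; -1; 0 } → -11107/8192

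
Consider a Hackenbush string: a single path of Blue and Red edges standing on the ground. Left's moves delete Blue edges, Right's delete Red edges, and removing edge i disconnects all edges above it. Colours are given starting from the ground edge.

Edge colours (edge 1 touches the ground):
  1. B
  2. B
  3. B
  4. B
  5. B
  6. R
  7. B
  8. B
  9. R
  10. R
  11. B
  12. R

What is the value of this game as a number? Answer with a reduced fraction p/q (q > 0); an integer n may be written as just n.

Recurse on prefixes of the 12-edge string B B B B B R B B R R B R:
val_1 [B]  L=[0]  R=[∅]  → 1
val_2 [BB]  L=[0 1]  R=[∅]  → 2
val_3 [BBB]  L=[0 1 2]  R=[∅]  → 3
val_4 [BBBB]  L=[0 1 2 3]  R=[∅]  → 4
val_5 [BBBBB]  L=[0 1 2 3 4]  R=[∅]  → 5
val_6 [BBBBBR]  L=[0 1 2 3 4]  R=[5]  → 9/2
val_7 [BBBBBRB]  L=[0 1 2 3 4 9/2]  R=[5]  → 19/4
val_8 [BBBBBRBB]  L=[0 1 2 3 4 9/2 19/4]  R=[5]  → 39/8
val_9 [BBBBBRBBR]  L=[0 1 2 3 4 9/2 19/4]  R=[39/8 5]  → 77/16
val_10 [BBBBBRBBRR]  L=[0 1 2 3 4 9/2 19/4]  R=[77/16 39/8 5]  → 153/32
val_11 [BBBBBRBBRRB]  L=[0 1 2 3 4 9/2 19/4 153/32]  R=[77/16 39/8 5]  → 307/64
val_12 [BBBBBRBBRRBR]  L=[0 1 2 3 4 9/2 19/4 153/32]  R=[307/64 77/16 39/8 5]  → 613/128

613/128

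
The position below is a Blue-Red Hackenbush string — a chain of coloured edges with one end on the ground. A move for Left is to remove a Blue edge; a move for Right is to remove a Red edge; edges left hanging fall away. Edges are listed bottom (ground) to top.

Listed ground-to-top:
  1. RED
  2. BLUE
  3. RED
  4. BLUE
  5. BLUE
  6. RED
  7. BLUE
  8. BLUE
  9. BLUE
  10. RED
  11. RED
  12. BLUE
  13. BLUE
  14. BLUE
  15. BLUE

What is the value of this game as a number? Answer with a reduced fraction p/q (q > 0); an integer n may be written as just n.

-9313/16384

Prefix values for RED BLUE RED BLUE BLUE RED BLUE BLUE BLUE RED RED BLUE BLUE BLUE BLUE via {L|R} + simplicity:
value_1 [R]  L=[]  R=[0]  => -1
value_2 [RB]  L=[-1]  R=[0]  => -1/2
value_3 [RBR]  L=[-1]  R=[-1/2 0]  => -3/4
value_4 [RBRB]  L=[-1 -3/4]  R=[-1/2 0]  => -5/8
value_5 [RBRBB]  L=[-1 -3/4 -5/8]  R=[-1/2 0]  => -9/16
value_6 [RBRBBR]  L=[-1 -3/4 -5/8]  R=[-9/16 -1/2 0]  => -19/32
value_7 [RBRBBRB]  L=[-1 -3/4 -5/8 -19/32]  R=[-9/16 -1/2 0]  => -37/64
value_8 [RBRBBRBB]  L=[-1 -3/4 -5/8 -19/32 -37/64]  R=[-9/16 -1/2 0]  => -73/128
value_9 [RBRBBRBBB]  L=[-1 -3/4 -5/8 -19/32 -37/64 -73/128]  R=[-9/16 -1/2 0]  => -145/256
value_10 [RBRBBRBBBR]  L=[-1 -3/4 -5/8 -19/32 -37/64 -73/128]  R=[-145/256 -9/16 -1/2 0]  => -291/512
value_11 [RBRBBRBBBRR]  L=[-1 -3/4 -5/8 -19/32 -37/64 -73/128]  R=[-291/512 -145/256 -9/16 -1/2 0]  => -583/1024
value_12 [RBRBBRBBBRRB]  L=[-1 -3/4 -5/8 -19/32 -37/64 -73/128 -583/1024]  R=[-291/512 -145/256 -9/16 -1/2 0]  => -1165/2048
value_13 [RBRBBRBBBRRBB]  L=[-1 -3/4 -5/8 -19/32 -37/64 -73/128 -583/1024 -1165/2048]  R=[-291/512 -145/256 -9/16 -1/2 0]  => -2329/4096
value_14 [RBRBBRBBBRRBBB]  L=[-1 -3/4 -5/8 -19/32 -37/64 -73/128 -583/1024 -1165/2048 -2329/4096]  R=[-291/512 -145/256 -9/16 -1/2 0]  => -4657/8192
value_15 [RBRBBRBBBRRBBBB]  L=[-1 -3/4 -5/8 -19/32 -37/64 -73/128 -583/1024 -1165/2048 -2329/4096 -4657/8192]  R=[-291/512 -145/256 -9/16 -1/2 0]  => -9313/16384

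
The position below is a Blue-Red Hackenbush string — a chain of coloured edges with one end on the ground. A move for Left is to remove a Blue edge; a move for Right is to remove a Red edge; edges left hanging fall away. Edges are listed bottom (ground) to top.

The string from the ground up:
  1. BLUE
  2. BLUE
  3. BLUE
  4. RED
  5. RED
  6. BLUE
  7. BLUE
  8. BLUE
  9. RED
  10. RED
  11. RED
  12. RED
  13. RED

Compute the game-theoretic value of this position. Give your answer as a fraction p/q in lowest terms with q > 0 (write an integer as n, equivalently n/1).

Build v(s[:k]) for k = 1..13, string s = BLUE BLUE BLUE RED RED BLUE BLUE BLUE RED RED RED RED RED.
edge 1 of 13 (BLUE): { 0 | ∅ } -> 1
edge 2 of 13 (BLUE): { 0; 1 | ∅ } -> 2
edge 3 of 13 (BLUE): { 0; 1; 2 | ∅ } -> 3
edge 4 of 13 (RED): { 0; 1; 2 | 3 } -> 5/2
edge 5 of 13 (RED): { 0; 1; 2 | 5/2; 3 } -> 9/4
edge 6 of 13 (BLUE): { 0; 1; 2; 9/4 | 5/2; 3 } -> 19/8
edge 7 of 13 (BLUE): { 0; 1; 2; 9/4; 19/8 | 5/2; 3 } -> 39/16
edge 8 of 13 (BLUE): { 0; 1; 2; 9/4; 19/8; 39/16 | 5/2; 3 } -> 79/32
edge 9 of 13 (RED): { 0; 1; 2; 9/4; 19/8; 39/16 | 79/32; 5/2; 3 } -> 157/64
edge 10 of 13 (RED): { 0; 1; 2; 9/4; 19/8; 39/16 | 157/64; 79/32; 5/2; 3 } -> 313/128
edge 11 of 13 (RED): { 0; 1; 2; 9/4; 19/8; 39/16 | 313/128; 157/64; 79/32; 5/2; 3 } -> 625/256
edge 12 of 13 (RED): { 0; 1; 2; 9/4; 19/8; 39/16 | 625/256; 313/128; 157/64; 79/32; 5/2; 3 } -> 1249/512
edge 13 of 13 (RED): { 0; 1; 2; 9/4; 19/8; 39/16 | 1249/512; 625/256; 313/128; 157/64; 79/32; 5/2; 3 } -> 2497/1024

2497/1024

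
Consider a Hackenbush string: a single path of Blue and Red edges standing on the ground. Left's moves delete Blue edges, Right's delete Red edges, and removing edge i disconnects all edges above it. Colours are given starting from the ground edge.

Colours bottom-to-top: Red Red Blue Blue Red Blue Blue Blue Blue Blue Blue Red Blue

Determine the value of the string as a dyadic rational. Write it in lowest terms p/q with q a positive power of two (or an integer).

value_1 [R]  L=[∅]  R=[0]  so -1
value_2 [RR]  L=[∅]  R=[-1 0]  so -2
value_3 [RRB]  L=[-2]  R=[-1 0]  so -3/2
value_4 [RRBB]  L=[-2 -3/2]  R=[-1 0]  so -5/4
value_5 [RRBBR]  L=[-2 -3/2]  R=[-5/4 -1 0]  so -11/8
value_6 [RRBBRB]  L=[-2 -3/2 -11/8]  R=[-5/4 -1 0]  so -21/16
value_7 [RRBBRBB]  L=[-2 -3/2 -11/8 -21/16]  R=[-5/4 -1 0]  so -41/32
value_8 [RRBBRBBB]  L=[-2 -3/2 -11/8 -21/16 -41/32]  R=[-5/4 -1 0]  so -81/64
value_9 [RRBBRBBBB]  L=[-2 -3/2 -11/8 -21/16 -41/32 -81/64]  R=[-5/4 -1 0]  so -161/128
value_10 [RRBBRBBBBB]  L=[-2 -3/2 -11/8 -21/16 -41/32 -81/64 -161/128]  R=[-5/4 -1 0]  so -321/256
value_11 [RRBBRBBBBBB]  L=[-2 -3/2 -11/8 -21/16 -41/32 -81/64 -161/128 -321/256]  R=[-5/4 -1 0]  so -641/512
value_12 [RRBBRBBBBBBR]  L=[-2 -3/2 -11/8 -21/16 -41/32 -81/64 -161/128 -321/256]  R=[-641/512 -5/4 -1 0]  so -1283/1024
value_13 [RRBBRBBBBBBRB]  L=[-2 -3/2 -11/8 -21/16 -41/32 -81/64 -161/128 -321/256 -1283/1024]  R=[-641/512 -5/4 -1 0]  so -2565/2048

-2565/2048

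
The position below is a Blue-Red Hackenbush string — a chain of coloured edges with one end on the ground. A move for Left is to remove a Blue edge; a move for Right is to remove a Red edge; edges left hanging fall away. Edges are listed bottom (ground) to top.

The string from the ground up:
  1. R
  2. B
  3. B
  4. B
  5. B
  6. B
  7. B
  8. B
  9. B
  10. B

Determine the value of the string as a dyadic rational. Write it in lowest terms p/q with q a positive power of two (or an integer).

Prefix values for R B B B B B B B B B via {L|R} + simplicity:
1 of 10 · R · max L −∞ · min R 0 — -1
2 of 10 · RB · max L -1 · min R 0 — -1/2
3 of 10 · RBB · max L -1/2 · min R 0 — -1/4
4 of 10 · RBBB · max L -1/4 · min R 0 — -1/8
5 of 10 · RBBBB · max L -1/8 · min R 0 — -1/16
6 of 10 · RBBBBB · max L -1/16 · min R 0 — -1/32
7 of 10 · RBBBBBB · max L -1/32 · min R 0 — -1/64
8 of 10 · RBBBBBBB · max L -1/64 · min R 0 — -1/128
9 of 10 · RBBBBBBBB · max L -1/128 · min R 0 — -1/256
10 of 10 · RBBBBBBBBB · max L -1/256 · min R 0 — -1/512

-1/512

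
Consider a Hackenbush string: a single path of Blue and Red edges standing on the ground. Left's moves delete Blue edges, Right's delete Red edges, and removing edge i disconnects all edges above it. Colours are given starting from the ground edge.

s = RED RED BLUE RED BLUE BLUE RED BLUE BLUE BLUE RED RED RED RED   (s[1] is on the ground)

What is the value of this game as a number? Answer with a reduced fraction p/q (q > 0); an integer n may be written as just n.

Recurse on prefixes of the 14-edge string RED RED BLUE RED BLUE BLUE RED BLUE BLUE BLUE RED RED RED RED:
g(R) = { — | 0 } -> -1
g(RR) = { — | -1,0 } -> -2
g(RRB) = { -2 | -1,0 } -> -3/2
g(RRBR) = { -2 | -3/2,-1,0 } -> -7/4
g(RRBRB) = { -2,-7/4 | -3/2,-1,0 } -> -13/8
g(RRBRBB) = { -2,-7/4,-13/8 | -3/2,-1,0 } -> -25/16
g(RRBRBBR) = { -2,-7/4,-13/8 | -25/16,-3/2,-1,0 } -> -51/32
g(RRBRBBRB) = { -2,-7/4,-13/8,-51/32 | -25/16,-3/2,-1,0 } -> -101/64
g(RRBRBBRBB) = { -2,-7/4,-13/8,-51/32,-101/64 | -25/16,-3/2,-1,0 } -> -201/128
g(RRBRBBRBBB) = { -2,-7/4,-13/8,-51/32,-101/64,-201/128 | -25/16,-3/2,-1,0 } -> -401/256
g(RRBRBBRBBBR) = { -2,-7/4,-13/8,-51/32,-101/64,-201/128 | -401/256,-25/16,-3/2,-1,0 } -> -803/512
g(RRBRBBRBBBRR) = { -2,-7/4,-13/8,-51/32,-101/64,-201/128 | -803/512,-401/256,-25/16,-3/2,-1,0 } -> -1607/1024
g(RRBRBBRBBBRRR) = { -2,-7/4,-13/8,-51/32,-101/64,-201/128 | -1607/1024,-803/512,-401/256,-25/16,-3/2,-1,0 } -> -3215/2048
g(RRBRBBRBBBRRRR) = { -2,-7/4,-13/8,-51/32,-101/64,-201/128 | -3215/2048,-1607/1024,-803/512,-401/256,-25/16,-3/2,-1,0 } -> -6431/4096

-6431/4096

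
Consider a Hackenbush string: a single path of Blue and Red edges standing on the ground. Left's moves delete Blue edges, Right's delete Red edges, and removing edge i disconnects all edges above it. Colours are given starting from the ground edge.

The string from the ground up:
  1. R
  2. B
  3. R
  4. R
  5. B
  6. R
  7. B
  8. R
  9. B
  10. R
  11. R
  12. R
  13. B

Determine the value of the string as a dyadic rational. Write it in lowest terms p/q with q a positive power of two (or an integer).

Build g(s[:k]) for k = 1..13, string s = R B R R B R B R B R R R B.
1 of 13 · R · max L −∞ · min R 0 so -1
2 of 13 · RB · max L -1 · min R 0 so -1/2
3 of 13 · RBR · max L -1 · min R -1/2 so -3/4
4 of 13 · RBRR · max L -1 · min R -3/4 so -7/8
5 of 13 · RBRRB · max L -7/8 · min R -3/4 so -13/16
6 of 13 · RBRRBR · max L -7/8 · min R -13/16 so -27/32
7 of 13 · RBRRBRB · max L -27/32 · min R -13/16 so -53/64
8 of 13 · RBRRBRBR · max L -27/32 · min R -53/64 so -107/128
9 of 13 · RBRRBRBRB · max L -107/128 · min R -53/64 so -213/256
10 of 13 · RBRRBRBRBR · max L -107/128 · min R -213/256 so -427/512
11 of 13 · RBRRBRBRBRR · max L -107/128 · min R -427/512 so -855/1024
12 of 13 · RBRRBRBRBRRR · max L -107/128 · min R -855/1024 so -1711/2048
13 of 13 · RBRRBRBRBRRRB · max L -1711/2048 · min R -855/1024 so -3421/4096

-3421/4096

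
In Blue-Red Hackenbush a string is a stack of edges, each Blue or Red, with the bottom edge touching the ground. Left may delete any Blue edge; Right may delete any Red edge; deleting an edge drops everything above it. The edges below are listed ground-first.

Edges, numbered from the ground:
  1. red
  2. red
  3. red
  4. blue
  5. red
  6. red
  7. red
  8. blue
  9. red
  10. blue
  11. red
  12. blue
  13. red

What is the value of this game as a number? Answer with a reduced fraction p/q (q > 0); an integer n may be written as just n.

r: Left { (no moves) }, Right { 0 } — simplest -1
rr: Left { (no moves) }, Right { -1,0 } — simplest -2
rrr: Left { (no moves) }, Right { -2,-1,0 } — simplest -3
rrrb: Left { -3 }, Right { -2,-1,0 } — simplest -5/2
rrrbr: Left { -3 }, Right { -5/2,-2,-1,0 } — simplest -11/4
rrrbrr: Left { -3 }, Right { -11/4,-5/2,-2,-1,0 } — simplest -23/8
rrrbrrr: Left { -3 }, Right { -23/8,-11/4,-5/2,-2,-1,0 } — simplest -47/16
rrrbrrrb: Left { -3,-47/16 }, Right { -23/8,-11/4,-5/2,-2,-1,0 } — simplest -93/32
rrrbrrrbr: Left { -3,-47/16 }, Right { -93/32,-23/8,-11/4,-5/2,-2,-1,0 } — simplest -187/64
rrrbrrrbrb: Left { -3,-47/16,-187/64 }, Right { -93/32,-23/8,-11/4,-5/2,-2,-1,0 } — simplest -373/128
rrrbrrrbrbr: Left { -3,-47/16,-187/64 }, Right { -373/128,-93/32,-23/8,-11/4,-5/2,-2,-1,0 } — simplest -747/256
rrrbrrrbrbrb: Left { -3,-47/16,-187/64,-747/256 }, Right { -373/128,-93/32,-23/8,-11/4,-5/2,-2,-1,0 } — simplest -1493/512
rrrbrrrbrbrbr: Left { -3,-47/16,-187/64,-747/256 }, Right { -1493/512,-373/128,-93/32,-23/8,-11/4,-5/2,-2,-1,0 } — simplest -2987/1024

-2987/1024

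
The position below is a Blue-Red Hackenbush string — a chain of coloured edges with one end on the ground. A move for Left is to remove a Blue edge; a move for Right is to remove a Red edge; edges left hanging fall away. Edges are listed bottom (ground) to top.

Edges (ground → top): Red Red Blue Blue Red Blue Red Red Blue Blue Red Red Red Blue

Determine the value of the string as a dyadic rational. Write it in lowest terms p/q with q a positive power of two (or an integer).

Recurse on prefixes of the 14-edge string Red Red Blue Blue Red Blue Red Red Blue Blue Red Red Red Blue:
1 of 14 · R · max L −∞ · min R 0 = -1
2 of 14 · RR · max L −∞ · min R -1 = -2
3 of 14 · RRB · max L -2 · min R -1 = -3/2
4 of 14 · RRBB · max L -3/2 · min R -1 = -5/4
5 of 14 · RRBBR · max L -3/2 · min R -5/4 = -11/8
6 of 14 · RRBBRB · max L -11/8 · min R -5/4 = -21/16
7 of 14 · RRBBRBR · max L -11/8 · min R -21/16 = -43/32
8 of 14 · RRBBRBRR · max L -11/8 · min R -43/32 = -87/64
9 of 14 · RRBBRBRRB · max L -87/64 · min R -43/32 = -173/128
10 of 14 · RRBBRBRRBB · max L -173/128 · min R -43/32 = -345/256
11 of 14 · RRBBRBRRBBR · max L -173/128 · min R -345/256 = -691/512
12 of 14 · RRBBRBRRBBRR · max L -173/128 · min R -691/512 = -1383/1024
13 of 14 · RRBBRBRRBBRRR · max L -173/128 · min R -1383/1024 = -2767/2048
14 of 14 · RRBBRBRRBBRRRB · max L -2767/2048 · min R -1383/1024 = -5533/4096

-5533/4096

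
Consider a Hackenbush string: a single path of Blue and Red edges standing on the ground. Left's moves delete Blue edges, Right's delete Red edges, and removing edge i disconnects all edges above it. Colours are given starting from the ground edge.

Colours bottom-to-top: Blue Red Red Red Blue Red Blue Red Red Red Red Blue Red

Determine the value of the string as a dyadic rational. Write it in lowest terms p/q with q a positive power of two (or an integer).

Build value(s[:k]) for k = 1..13, string s = Blue Red Red Red Blue Red Blue Red Red Red Red Blue Red.
B: Left { 0 }, Right { none } ⇒ simplest 1
BR: Left { 0 }, Right { 1 } ⇒ simplest 1/2
BRR: Left { 0 }, Right { 1/2 1 } ⇒ simplest 1/4
BRRR: Left { 0 }, Right { 1/4 1/2 1 } ⇒ simplest 1/8
BRRRB: Left { 0 1/8 }, Right { 1/4 1/2 1 } ⇒ simplest 3/16
BRRRBR: Left { 0 1/8 }, Right { 3/16 1/4 1/2 1 } ⇒ simplest 5/32
BRRRBRB: Left { 0 1/8 5/32 }, Right { 3/16 1/4 1/2 1 } ⇒ simplest 11/64
BRRRBRBR: Left { 0 1/8 5/32 }, Right { 11/64 3/16 1/4 1/2 1 } ⇒ simplest 21/128
BRRRBRBRR: Left { 0 1/8 5/32 }, Right { 21/128 11/64 3/16 1/4 1/2 1 } ⇒ simplest 41/256
BRRRBRBRRR: Left { 0 1/8 5/32 }, Right { 41/256 21/128 11/64 3/16 1/4 1/2 1 } ⇒ simplest 81/512
BRRRBRBRRRR: Left { 0 1/8 5/32 }, Right { 81/512 41/256 21/128 11/64 3/16 1/4 1/2 1 } ⇒ simplest 161/1024
BRRRBRBRRRRB: Left { 0 1/8 5/32 161/1024 }, Right { 81/512 41/256 21/128 11/64 3/16 1/4 1/2 1 } ⇒ simplest 323/2048
BRRRBRBRRRRBR: Left { 0 1/8 5/32 161/1024 }, Right { 323/2048 81/512 41/256 21/128 11/64 3/16 1/4 1/2 1 } ⇒ simplest 645/4096

645/4096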